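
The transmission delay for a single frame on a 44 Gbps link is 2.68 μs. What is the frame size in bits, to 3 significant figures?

L = R × t_tx = 44000000000 b/s × 2.68e-06 s = 117920 bits.

118000 bits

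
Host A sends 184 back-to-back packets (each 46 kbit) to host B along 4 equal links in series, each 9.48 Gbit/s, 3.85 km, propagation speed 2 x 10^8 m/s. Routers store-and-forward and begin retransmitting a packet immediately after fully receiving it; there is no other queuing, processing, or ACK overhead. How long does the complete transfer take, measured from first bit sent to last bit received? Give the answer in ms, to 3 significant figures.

Per-hop transmission t_tx = L/R = 46000/9480000000 = 0.00485232 ms.
Per-hop propagation t_prop = 3850/200000000 = 0.01925 ms.
Pipeline fill: first packet needs 4·t_tx to clear all hops; remaining 183 packets each add one t_tx.
Total = (4+184-1)·t_tx + 4·t_prop = 187·0.00485232 + 4·0.01925 = 0.984 ms.

0.984 ms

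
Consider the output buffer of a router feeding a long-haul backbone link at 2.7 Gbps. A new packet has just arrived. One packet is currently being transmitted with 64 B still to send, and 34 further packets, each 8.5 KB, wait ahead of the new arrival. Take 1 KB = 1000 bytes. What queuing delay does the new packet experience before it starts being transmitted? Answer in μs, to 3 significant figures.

856 μs

Each queued packet: L/R = 68000/2700000000 = 25.1852 μs.
34 queued → 856.296 μs.
Plus remaining 512 bits of current packet: 0.18963 μs.
Queuing delay = 856 μs.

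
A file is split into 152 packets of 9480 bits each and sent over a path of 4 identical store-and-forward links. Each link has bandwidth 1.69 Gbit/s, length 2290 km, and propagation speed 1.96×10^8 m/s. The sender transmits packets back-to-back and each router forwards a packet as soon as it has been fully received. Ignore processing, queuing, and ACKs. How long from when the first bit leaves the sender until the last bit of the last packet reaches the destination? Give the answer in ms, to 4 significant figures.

Per-hop transmission t_tx = L/R = 9480/1690000000 = 0.00560947 ms.
Per-hop propagation t_prop = 2290000/196000000 = 11.6837 ms.
Pipeline fill: first packet needs 4·t_tx to clear all hops; remaining 151 packets each add one t_tx.
Total = (4+152-1)·t_tx + 4·t_prop = 155·0.00560947 + 4·11.6837 = 47.60 ms.

47.60 ms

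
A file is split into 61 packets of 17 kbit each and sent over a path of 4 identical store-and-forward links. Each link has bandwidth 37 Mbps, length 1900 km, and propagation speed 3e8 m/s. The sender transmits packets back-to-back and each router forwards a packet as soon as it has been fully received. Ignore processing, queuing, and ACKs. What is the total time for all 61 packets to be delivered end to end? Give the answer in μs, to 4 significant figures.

Per-hop transmission t_tx = L/R = 17000/37000000 = 459.459 μs.
Per-hop propagation t_prop = 1900000/300000000 = 6333.33 μs.
Pipeline fill: first packet needs 4·t_tx to clear all hops; remaining 60 packets each add one t_tx.
Total = (4+61-1)·t_tx + 4·t_prop = 64·459.459 + 4·6333.33 = 54740 μs.

54740 μs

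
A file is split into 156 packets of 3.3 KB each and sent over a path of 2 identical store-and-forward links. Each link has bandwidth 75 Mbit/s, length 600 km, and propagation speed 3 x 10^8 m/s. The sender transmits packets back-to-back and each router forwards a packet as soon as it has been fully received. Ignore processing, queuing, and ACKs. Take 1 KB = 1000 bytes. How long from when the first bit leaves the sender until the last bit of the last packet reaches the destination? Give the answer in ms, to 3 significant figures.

59.3 ms

Per-hop transmission t_tx = L/R = 26400/75000000 = 0.352 ms.
Per-hop propagation t_prop = 600000/300000000 = 2 ms.
Pipeline fill: first packet needs 2·t_tx to clear all hops; remaining 155 packets each add one t_tx.
Total = (2+156-1)·t_tx + 2·t_prop = 157·0.352 + 2·2 = 59.3 ms.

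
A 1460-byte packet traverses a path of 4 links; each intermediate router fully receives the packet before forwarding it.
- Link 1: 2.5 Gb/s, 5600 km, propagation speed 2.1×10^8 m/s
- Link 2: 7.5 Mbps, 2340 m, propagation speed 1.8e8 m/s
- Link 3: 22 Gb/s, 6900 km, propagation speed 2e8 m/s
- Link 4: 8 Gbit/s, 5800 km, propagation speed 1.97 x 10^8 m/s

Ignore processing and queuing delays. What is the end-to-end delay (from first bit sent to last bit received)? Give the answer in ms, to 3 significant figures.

92.2 ms

L = 1460 × 8 = 11680 bits.
Transmission delays (L/R per hop): 0.004672, 1.55733, 0.000530909, 0.00146 ms; sum = 1.564 ms.
Propagation delays (d/s per hop): 26.6667, 0.013, 34.5, 29.4416 ms; sum = 90.6213 ms.
End-to-end = 92.2 ms.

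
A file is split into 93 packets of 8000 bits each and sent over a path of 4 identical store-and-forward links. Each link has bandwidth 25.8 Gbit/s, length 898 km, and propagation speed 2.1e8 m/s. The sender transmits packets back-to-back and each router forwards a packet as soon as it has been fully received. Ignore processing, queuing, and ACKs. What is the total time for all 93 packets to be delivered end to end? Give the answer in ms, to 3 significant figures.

17.1 ms

Per-hop transmission t_tx = L/R = 8000/25800000000 = 0.000310078 ms.
Per-hop propagation t_prop = 898000/210000000 = 4.27619 ms.
Pipeline fill: first packet needs 4·t_tx to clear all hops; remaining 92 packets each add one t_tx.
Total = (4+93-1)·t_tx + 4·t_prop = 96·0.000310078 + 4·4.27619 = 17.1 ms.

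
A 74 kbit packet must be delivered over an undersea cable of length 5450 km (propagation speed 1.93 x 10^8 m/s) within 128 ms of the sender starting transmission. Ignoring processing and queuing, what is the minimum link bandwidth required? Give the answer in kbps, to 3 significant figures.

Propagation delay = 5450000 / 193000000 = 28.2383 ms.
Transmission budget = 128 − 28.2383 = 99.7617 ms.
R ≥ L / t_tx = 74000 bits / 0.0997617 s = 742 kbps.

742 kbps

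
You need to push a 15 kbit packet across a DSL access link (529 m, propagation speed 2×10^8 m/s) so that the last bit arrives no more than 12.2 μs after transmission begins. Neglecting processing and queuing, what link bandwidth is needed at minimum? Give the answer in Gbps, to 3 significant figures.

1.57 Gbps

Propagation delay = 529 / 200000000 = 2.645 μs.
Transmission budget = 12.2 − 2.645 = 9.555 μs.
R ≥ L / t_tx = 15000 bits / 9.555e-06 s = 1.57 Gbps.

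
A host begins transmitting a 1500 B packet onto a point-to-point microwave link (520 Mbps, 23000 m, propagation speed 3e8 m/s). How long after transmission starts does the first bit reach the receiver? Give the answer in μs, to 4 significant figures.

76.67 μs

First bit experiences only propagation delay: d/s = 23000/300000000 = 76.67 μs.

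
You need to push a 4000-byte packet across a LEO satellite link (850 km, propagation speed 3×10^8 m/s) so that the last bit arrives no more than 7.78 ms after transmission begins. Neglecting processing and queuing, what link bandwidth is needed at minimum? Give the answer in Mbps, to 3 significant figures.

6.47 Mbps

L = 32000 bits.
Propagation delay = 850000 / 300000000 = 2.83333 ms.
Transmission budget = 7.78 − 2.83333 = 4.94667 ms.
R ≥ L / t_tx = 32000 bits / 0.00494667 s = 6.47 Mbps.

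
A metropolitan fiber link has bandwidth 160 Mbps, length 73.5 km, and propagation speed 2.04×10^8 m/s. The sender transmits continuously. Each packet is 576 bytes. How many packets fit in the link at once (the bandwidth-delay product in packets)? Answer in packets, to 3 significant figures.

12.5 packets

Propagation delay = 73500 / 204000000 = 0.000360294 s.
BDP = R × t_prop = 160000000 × 0.000360294 = 57647.1 bits.
In packets of 4608 bits: 12.5 packets.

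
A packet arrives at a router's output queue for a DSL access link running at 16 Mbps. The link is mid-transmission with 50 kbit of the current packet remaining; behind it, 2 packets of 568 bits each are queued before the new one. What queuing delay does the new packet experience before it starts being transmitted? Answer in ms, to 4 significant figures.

Each queued packet: L/R = 568/16000000 = 0.0355 ms.
2 queued → 0.071 ms.
Plus remaining 50000 bits of current packet: 3.125 ms.
Queuing delay = 3.196 ms.

3.196 ms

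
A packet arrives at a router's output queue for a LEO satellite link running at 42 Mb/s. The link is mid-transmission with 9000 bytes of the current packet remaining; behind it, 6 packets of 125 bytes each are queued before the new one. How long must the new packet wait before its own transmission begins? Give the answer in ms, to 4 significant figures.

Each queued packet: L/R = 1000/42000000 = 0.0238095 ms.
6 queued → 0.142857 ms.
Plus remaining 72000 bits of current packet: 1.71429 ms.
Queuing delay = 1.857 ms.

1.857 ms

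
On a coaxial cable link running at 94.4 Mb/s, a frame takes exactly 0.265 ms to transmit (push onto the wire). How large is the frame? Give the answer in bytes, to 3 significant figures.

L = R × t_tx = 94400000 b/s × 0.000265 s = 25016 bits.
In bytes: 25016 / 8 = 3130 bytes.

3130 bytes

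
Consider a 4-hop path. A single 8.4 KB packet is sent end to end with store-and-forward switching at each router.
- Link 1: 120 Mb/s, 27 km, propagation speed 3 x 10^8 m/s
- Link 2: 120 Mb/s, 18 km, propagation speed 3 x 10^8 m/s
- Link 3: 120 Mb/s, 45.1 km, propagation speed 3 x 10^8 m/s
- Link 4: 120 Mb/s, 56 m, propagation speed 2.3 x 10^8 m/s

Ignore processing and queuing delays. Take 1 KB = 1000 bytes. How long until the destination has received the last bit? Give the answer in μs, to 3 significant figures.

2540 μs

L = 67200 bits.
Transmission delay per hop = L/R = 67200/120000000 = 560 μs; 4 hops → 2240 μs.
Propagation delays (d/s per hop): 90, 60, 150.333, 0.243478 μs; sum = 300.577 μs.
End-to-end = 2540 μs.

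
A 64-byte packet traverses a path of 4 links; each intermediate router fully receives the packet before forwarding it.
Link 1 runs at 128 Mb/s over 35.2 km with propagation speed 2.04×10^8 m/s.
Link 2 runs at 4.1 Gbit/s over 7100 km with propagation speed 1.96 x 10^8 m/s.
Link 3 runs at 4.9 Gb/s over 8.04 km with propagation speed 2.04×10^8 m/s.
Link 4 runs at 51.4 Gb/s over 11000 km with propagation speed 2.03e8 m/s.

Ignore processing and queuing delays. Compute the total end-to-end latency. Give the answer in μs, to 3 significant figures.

90600 μs

L = 64 × 8 = 512 bits.
Transmission delays (L/R per hop): 4, 0.124878, 0.10449, 0.00996109 μs; sum = 4.23933 μs.
Propagation delays (d/s per hop): 172.549, 36224.5, 39.4118, 54187.2 μs; sum = 90623.6 μs.
End-to-end = 90600 μs.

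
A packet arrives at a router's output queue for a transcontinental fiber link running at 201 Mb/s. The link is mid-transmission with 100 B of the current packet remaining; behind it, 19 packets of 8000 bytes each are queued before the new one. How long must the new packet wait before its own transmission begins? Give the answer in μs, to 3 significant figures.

6050 μs

Each queued packet: L/R = 64000/201000000 = 318.408 μs.
19 queued → 6049.75 μs.
Plus remaining 800 bits of current packet: 3.9801 μs.
Queuing delay = 6050 μs.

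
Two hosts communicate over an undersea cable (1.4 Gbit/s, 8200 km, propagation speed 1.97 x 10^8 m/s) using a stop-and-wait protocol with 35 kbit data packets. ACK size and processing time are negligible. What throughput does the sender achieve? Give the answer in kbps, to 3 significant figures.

t_tx = L/R = 35000/1400000000 = 2.5e-05 s.
t_prop = 8200000/197000000 = 0.0416244 s; RTT = 0.0832487 s.
Cycle = t_tx + RTT = 0.0832737 s.
Throughput = L / cycle = 35000 / 0.0832737 = 420 kbps.

420 kbps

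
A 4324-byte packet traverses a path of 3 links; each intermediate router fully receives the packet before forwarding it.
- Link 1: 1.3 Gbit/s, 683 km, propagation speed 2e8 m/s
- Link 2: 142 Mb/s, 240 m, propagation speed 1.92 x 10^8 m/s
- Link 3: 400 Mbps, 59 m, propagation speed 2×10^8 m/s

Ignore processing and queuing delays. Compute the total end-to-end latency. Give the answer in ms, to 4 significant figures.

L = 4324 × 8 = 34592 bits.
Transmission delays (L/R per hop): 0.0266092, 0.243606, 0.08648 ms; sum = 0.356695 ms.
Propagation delays (d/s per hop): 3.415, 0.00125, 0.000295 ms; sum = 3.41655 ms.
End-to-end = 3.773 ms.

3.773 ms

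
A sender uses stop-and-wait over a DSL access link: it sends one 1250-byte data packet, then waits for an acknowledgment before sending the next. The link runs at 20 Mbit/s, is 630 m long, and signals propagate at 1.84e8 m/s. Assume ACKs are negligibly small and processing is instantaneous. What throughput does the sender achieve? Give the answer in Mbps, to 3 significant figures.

19.7 Mbps

t_tx = L/R = 10000/20000000 = 0.0005 s.
t_prop = 630/184000000 = 3.42391e-06 s; RTT = 6.84783e-06 s.
Cycle = t_tx + RTT = 0.000506848 s.
Throughput = L / cycle = 10000 / 0.000506848 = 19.7 Mbps.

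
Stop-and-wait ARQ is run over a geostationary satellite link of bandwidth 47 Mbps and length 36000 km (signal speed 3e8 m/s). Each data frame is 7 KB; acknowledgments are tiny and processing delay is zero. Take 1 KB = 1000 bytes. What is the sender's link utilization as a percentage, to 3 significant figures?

0.494 %

t_tx = L/R = 56000/47000000 = 0.00119149 s.
t_prop = 36000000/300000000 = 0.12 s; RTT = 0.24 s.
Cycle = t_tx + RTT = 0.241191 s.
Utilization = t_tx / cycle = 0.00119149/0.241191 = 0.494 %.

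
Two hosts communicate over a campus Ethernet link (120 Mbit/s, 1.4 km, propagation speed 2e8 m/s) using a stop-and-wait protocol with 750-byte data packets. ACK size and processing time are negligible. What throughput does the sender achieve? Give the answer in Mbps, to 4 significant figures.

93.75 Mbps

t_tx = L/R = 6000/120000000 = 5e-05 s.
t_prop = 1400/200000000 = 7e-06 s; RTT = 1.4e-05 s.
Cycle = t_tx + RTT = 6.4e-05 s.
Throughput = L / cycle = 6000 / 6.4e-05 = 93.75 Mbps.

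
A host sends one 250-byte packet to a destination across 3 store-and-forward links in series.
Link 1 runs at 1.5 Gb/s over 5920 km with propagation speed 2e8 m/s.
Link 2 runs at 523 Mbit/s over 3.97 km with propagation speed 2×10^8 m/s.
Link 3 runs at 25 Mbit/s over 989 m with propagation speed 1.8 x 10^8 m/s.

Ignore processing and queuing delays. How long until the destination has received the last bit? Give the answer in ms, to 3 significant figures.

29.7 ms

L = 250 × 8 = 2000 bits.
Transmission delays (L/R per hop): 0.00133333, 0.00382409, 0.08 ms; sum = 0.0851574 ms.
Propagation delays (d/s per hop): 29.6, 0.01985, 0.00549444 ms; sum = 29.6253 ms.
End-to-end = 29.7 ms.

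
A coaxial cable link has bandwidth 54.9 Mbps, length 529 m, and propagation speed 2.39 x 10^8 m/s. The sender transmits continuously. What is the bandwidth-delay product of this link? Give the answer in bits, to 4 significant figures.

121.5 bits

Propagation delay = 529 / 239000000 = 2.21339e-06 s.
BDP = R × t_prop = 54900000 × 2.21339e-06 = 121.515 bits.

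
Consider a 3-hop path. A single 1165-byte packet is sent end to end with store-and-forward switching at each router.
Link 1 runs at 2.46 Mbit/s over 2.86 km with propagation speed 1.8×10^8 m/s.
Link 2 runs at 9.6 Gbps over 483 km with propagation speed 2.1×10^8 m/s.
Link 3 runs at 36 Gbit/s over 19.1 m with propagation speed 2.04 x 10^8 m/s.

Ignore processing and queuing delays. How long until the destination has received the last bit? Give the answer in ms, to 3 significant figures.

L = 1165 × 8 = 9320 bits.
Transmission delays (L/R per hop): 3.78862, 0.000970833, 0.000258889 ms; sum = 3.78985 ms.
Propagation delays (d/s per hop): 0.0158889, 2.3, 9.36275e-05 ms; sum = 2.31598 ms.
End-to-end = 6.11 ms.

6.11 ms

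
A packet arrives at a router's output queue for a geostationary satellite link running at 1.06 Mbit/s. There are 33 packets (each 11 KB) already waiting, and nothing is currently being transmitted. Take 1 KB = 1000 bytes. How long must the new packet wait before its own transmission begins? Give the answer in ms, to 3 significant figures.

2740 ms

Each queued packet: L/R = 88000/1060000 = 83.0189 ms.
33 queued → 2739.62 ms.
Queuing delay = 2740 ms.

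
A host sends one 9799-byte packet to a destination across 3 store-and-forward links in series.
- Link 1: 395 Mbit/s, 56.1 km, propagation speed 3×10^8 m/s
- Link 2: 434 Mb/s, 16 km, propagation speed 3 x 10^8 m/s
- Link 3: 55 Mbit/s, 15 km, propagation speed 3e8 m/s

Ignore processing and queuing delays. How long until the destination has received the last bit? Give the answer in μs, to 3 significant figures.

L = 9799 × 8 = 78392 bits.
Transmission delays (L/R per hop): 198.461, 180.627, 1425.31 μs; sum = 1804.4 μs.
Propagation delays (d/s per hop): 187, 53.3333, 50 μs; sum = 290.333 μs.
End-to-end = 2090 μs.

2090 μs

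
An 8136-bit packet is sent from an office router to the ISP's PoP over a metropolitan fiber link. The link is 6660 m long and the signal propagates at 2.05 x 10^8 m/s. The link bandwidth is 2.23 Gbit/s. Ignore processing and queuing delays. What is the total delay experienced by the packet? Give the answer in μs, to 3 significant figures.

Transmission delay = L/R = 8136 / 2230000000 = 3.64843 μs.
Propagation delay = d/s = 6660 m / 2.05e+08 m/s = 32.4878 μs.
Total = 36.1 μs.

36.1 μs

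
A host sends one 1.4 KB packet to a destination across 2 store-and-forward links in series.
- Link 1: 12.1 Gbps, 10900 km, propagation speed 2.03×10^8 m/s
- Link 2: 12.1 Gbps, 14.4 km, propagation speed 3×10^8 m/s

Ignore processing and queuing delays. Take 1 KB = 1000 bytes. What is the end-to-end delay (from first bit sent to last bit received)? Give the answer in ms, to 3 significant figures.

53.7 ms

L = 11200 bits.
Transmission delay per hop = L/R = 11200/12100000000 = 0.00092562 ms; 2 hops → 0.00185124 ms.
Propagation delays (d/s per hop): 53.6946, 0.048 ms; sum = 53.7426 ms.
End-to-end = 53.7 ms.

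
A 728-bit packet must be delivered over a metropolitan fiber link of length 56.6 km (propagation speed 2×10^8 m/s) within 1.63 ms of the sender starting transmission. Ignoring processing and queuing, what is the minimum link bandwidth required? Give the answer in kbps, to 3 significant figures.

540 kbps

Propagation delay = 56600 / 200000000 = 0.283 ms.
Transmission budget = 1.63 − 0.283 = 1.347 ms.
R ≥ L / t_tx = 728 bits / 0.001347 s = 540 kbps.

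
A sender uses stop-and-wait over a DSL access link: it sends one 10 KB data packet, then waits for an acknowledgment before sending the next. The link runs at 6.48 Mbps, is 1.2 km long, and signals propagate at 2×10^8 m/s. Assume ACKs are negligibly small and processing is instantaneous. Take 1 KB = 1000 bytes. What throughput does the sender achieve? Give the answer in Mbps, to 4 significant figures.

6.474 Mbps

t_tx = L/R = 80000/6480000 = 0.0123457 s.
t_prop = 1200/200000000 = 6e-06 s; RTT = 1.2e-05 s.
Cycle = t_tx + RTT = 0.0123577 s.
Throughput = L / cycle = 80000 / 0.0123577 = 6.474 Mbps.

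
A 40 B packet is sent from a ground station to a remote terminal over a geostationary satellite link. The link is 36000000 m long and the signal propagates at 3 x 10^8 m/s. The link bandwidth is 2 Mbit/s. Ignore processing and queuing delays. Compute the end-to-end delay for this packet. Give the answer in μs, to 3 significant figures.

L = 40 × 8 = 320 bits.
Transmission delay = L/R = 320 / 2000000 = 160 μs.
Propagation delay = d/s = 36000000 m / 300000000 m/s = 120000 μs.
Total = 120000 μs.

120000 μs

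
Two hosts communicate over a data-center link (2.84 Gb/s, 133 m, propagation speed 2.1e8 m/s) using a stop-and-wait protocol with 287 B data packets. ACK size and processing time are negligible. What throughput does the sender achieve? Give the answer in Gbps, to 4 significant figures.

1.106 Gbps

t_tx = L/R = 2296/2840000000 = 8.08451e-07 s.
t_prop = 133/210000000 = 6.33333e-07 s; RTT = 1.26667e-06 s.
Cycle = t_tx + RTT = 2.07512e-06 s.
Throughput = L / cycle = 2296 / 2.07512e-06 = 1.106 Gbps.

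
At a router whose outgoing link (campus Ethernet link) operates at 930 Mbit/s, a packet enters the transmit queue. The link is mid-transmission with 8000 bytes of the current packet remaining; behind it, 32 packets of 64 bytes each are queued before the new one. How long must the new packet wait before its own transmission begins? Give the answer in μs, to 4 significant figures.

86.43 μs

Each queued packet: L/R = 512/930000000 = 0.550538 μs.
32 queued → 17.6172 μs.
Plus remaining 64000 bits of current packet: 68.8172 μs.
Queuing delay = 86.43 μs.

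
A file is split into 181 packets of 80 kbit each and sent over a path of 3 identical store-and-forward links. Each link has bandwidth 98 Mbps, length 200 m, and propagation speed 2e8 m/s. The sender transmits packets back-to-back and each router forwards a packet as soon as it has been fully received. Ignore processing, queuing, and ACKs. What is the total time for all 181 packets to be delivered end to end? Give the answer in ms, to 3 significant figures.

Per-hop transmission t_tx = L/R = 80000/98000000 = 0.816327 ms.
Per-hop propagation t_prop = 200/200000000 = 0.001 ms.
Pipeline fill: first packet needs 3·t_tx to clear all hops; remaining 180 packets each add one t_tx.
Total = (3+181-1)·t_tx + 3·t_prop = 183·0.816327 + 3·0.001 = 149 ms.

149 ms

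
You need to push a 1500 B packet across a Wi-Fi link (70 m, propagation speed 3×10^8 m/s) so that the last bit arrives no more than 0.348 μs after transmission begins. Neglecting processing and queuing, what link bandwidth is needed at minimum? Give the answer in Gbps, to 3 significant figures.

105 Gbps

L = 12000 bits.
Propagation delay = 70 / 300000000 = 0.233333 μs.
Transmission budget = 0.348 − 0.233333 = 0.114667 μs.
R ≥ L / t_tx = 12000 bits / 1.14667e-07 s = 105 Gbps.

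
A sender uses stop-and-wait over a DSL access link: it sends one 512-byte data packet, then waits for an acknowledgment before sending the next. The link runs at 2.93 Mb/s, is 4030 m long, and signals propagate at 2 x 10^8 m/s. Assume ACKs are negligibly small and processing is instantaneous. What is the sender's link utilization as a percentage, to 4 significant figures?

97.20 %

t_tx = L/R = 4096/2930000 = 0.00139795 s.
t_prop = 4030/200000000 = 2.015e-05 s; RTT = 4.03e-05 s.
Cycle = t_tx + RTT = 0.00143825 s.
Utilization = t_tx / cycle = 0.00139795/0.00143825 = 97.20 %.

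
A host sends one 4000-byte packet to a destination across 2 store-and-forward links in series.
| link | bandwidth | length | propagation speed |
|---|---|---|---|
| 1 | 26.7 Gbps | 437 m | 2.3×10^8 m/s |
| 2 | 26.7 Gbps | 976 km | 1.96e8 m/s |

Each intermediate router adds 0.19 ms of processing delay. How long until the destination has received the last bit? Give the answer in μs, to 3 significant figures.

L = 4000 × 8 = 32000 bits.
Transmission delay per hop = L/R = 32000/26700000000 = 1.1985 μs; 2 hops → 2.397 μs.
Propagation delays (d/s per hop): 1.9, 4979.59 μs; sum = 4981.49 μs.
Processing at 1 router(s): 1 × 0.19 ms = 190 μs.
End-to-end = 5170 μs.

5170 μs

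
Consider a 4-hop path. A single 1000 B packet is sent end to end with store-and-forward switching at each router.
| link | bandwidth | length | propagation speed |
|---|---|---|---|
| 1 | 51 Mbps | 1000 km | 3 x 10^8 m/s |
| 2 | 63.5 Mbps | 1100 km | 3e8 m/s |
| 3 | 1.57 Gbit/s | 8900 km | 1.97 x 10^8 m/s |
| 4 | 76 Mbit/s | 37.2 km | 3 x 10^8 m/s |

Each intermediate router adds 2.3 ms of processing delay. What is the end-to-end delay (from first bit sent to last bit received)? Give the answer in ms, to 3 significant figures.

59.6 ms

L = 1000 × 8 = 8000 bits.
Transmission delays (L/R per hop): 0.156863, 0.125984, 0.00509554, 0.105263 ms; sum = 0.393206 ms.
Propagation delays (d/s per hop): 3.33333, 3.66667, 45.1777, 0.124 ms; sum = 52.3017 ms.
Processing at 3 router(s): 3 × 2.3 ms = 6.9 ms.
End-to-end = 59.6 ms.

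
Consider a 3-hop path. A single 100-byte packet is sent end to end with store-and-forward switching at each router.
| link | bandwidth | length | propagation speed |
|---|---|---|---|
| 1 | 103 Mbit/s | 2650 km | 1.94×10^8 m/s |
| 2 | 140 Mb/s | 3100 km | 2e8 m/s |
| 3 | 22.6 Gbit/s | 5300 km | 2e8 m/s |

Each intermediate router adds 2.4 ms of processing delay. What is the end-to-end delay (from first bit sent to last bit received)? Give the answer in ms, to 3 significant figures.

60.5 ms

L = 100 × 8 = 800 bits.
Transmission delays (L/R per hop): 0.00776699, 0.00571429, 3.53982e-05 ms; sum = 0.0135167 ms.
Propagation delays (d/s per hop): 13.6598, 15.5, 26.5 ms; sum = 55.6598 ms.
Processing at 2 router(s): 2 × 2.4 ms = 4.8 ms.
End-to-end = 60.5 ms.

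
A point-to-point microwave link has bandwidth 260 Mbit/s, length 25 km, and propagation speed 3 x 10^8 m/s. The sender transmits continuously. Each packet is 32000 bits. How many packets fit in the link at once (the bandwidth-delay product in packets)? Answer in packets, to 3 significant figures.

0.677 packets

Propagation delay = 25000 / 300000000 = 8.33333e-05 s.
BDP = R × t_prop = 260000000 × 8.33333e-05 = 21666.7 bits.
In packets of 32000 bits: 0.677 packets.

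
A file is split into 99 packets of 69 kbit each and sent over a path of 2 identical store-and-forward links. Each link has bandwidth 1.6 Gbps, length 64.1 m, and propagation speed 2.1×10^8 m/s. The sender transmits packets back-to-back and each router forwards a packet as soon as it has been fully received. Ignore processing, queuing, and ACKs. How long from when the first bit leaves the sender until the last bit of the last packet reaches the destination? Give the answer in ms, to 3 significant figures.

Per-hop transmission t_tx = L/R = 69000/1600000000 = 0.043125 ms.
Per-hop propagation t_prop = 64.1/210000000 = 0.000305238 ms.
Pipeline fill: first packet needs 2·t_tx to clear all hops; remaining 98 packets each add one t_tx.
Total = (2+99-1)·t_tx + 2·t_prop = 100·0.043125 + 2·0.000305238 = 4.31 ms.

4.31 ms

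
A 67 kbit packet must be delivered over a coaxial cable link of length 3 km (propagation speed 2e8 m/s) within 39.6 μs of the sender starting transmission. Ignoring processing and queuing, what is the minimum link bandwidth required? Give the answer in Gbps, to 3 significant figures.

Propagation delay = 3000 / 200000000 = 15 μs.
Transmission budget = 39.6 − 15 = 24.6 μs.
R ≥ L / t_tx = 67000 bits / 2.46e-05 s = 2.72 Gbps.

2.72 Gbps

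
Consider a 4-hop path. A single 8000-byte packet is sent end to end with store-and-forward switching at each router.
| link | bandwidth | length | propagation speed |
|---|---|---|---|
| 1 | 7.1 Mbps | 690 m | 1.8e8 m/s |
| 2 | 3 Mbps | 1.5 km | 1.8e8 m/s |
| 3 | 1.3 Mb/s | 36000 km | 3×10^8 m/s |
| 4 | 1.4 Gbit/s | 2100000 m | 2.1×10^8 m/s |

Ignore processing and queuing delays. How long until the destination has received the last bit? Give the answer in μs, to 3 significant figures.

L = 8000 × 8 = 64000 bits.
Transmission delays (L/R per hop): 9014.08, 21333.3, 49230.8, 45.7143 μs; sum = 79623.9 μs.
Propagation delays (d/s per hop): 3.83333, 8.33333, 120000, 10000 μs; sum = 130012 μs.
End-to-end = 210000 μs.

210000 μs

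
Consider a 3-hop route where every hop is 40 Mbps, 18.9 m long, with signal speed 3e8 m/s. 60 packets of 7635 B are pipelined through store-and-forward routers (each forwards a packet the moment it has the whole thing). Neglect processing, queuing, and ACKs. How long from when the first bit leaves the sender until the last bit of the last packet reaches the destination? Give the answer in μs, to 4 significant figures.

94670 μs

Per-hop transmission t_tx = L/R = 61080/40000000 = 1527 μs.
Per-hop propagation t_prop = 18.9/300000000 = 0.063 μs.
Pipeline fill: first packet needs 3·t_tx to clear all hops; remaining 59 packets each add one t_tx.
Total = (3+60-1)·t_tx + 3·t_prop = 62·1527 + 3·0.063 = 94670 μs.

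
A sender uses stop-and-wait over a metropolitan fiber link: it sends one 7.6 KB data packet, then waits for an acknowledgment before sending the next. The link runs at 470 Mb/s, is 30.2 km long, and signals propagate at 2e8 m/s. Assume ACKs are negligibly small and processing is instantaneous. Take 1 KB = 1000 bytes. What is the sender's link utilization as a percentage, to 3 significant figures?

30.0 %

t_tx = L/R = 60800/470000000 = 0.000129362 s.
t_prop = 30200/200000000 = 0.000151 s; RTT = 0.000302 s.
Cycle = t_tx + RTT = 0.000431362 s.
Utilization = t_tx / cycle = 0.000129362/0.000431362 = 30.0 %.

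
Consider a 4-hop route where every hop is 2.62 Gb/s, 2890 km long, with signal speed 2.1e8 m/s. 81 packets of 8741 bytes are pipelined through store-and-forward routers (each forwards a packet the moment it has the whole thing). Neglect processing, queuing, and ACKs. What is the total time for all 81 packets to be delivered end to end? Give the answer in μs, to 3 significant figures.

57300 μs

Per-hop transmission t_tx = L/R = 69928/2620000000 = 26.6901 μs.
Per-hop propagation t_prop = 2890000/210000000 = 13761.9 μs.
Pipeline fill: first packet needs 4·t_tx to clear all hops; remaining 80 packets each add one t_tx.
Total = (4+81-1)·t_tx + 4·t_prop = 84·26.6901 + 4·13761.9 = 57300 μs.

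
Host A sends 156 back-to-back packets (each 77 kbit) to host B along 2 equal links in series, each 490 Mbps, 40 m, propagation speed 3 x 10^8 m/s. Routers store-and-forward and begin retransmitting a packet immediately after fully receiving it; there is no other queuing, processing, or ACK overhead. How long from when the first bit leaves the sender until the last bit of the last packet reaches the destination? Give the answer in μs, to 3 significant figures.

24700 μs

Per-hop transmission t_tx = L/R = 77000/490000000 = 157.143 μs.
Per-hop propagation t_prop = 40/300000000 = 0.133333 μs.
Pipeline fill: first packet needs 2·t_tx to clear all hops; remaining 155 packets each add one t_tx.
Total = (2+156-1)·t_tx + 2·t_prop = 157·157.143 + 2·0.133333 = 24700 μs.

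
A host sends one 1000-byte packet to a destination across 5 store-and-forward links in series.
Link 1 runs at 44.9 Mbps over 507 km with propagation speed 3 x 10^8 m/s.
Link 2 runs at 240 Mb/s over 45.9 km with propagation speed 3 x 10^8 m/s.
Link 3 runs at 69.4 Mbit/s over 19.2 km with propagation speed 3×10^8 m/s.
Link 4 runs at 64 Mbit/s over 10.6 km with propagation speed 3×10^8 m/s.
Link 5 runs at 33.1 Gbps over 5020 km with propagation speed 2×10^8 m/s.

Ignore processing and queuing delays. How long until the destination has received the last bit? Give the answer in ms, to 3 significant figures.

L = 1000 × 8 = 8000 bits.
Transmission delays (L/R per hop): 0.178174, 0.0333333, 0.115274, 0.125, 0.000241692 ms; sum = 0.452023 ms.
Propagation delays (d/s per hop): 1.69, 0.153, 0.064, 0.0353333, 25.1 ms; sum = 27.0423 ms.
End-to-end = 27.5 ms.

27.5 ms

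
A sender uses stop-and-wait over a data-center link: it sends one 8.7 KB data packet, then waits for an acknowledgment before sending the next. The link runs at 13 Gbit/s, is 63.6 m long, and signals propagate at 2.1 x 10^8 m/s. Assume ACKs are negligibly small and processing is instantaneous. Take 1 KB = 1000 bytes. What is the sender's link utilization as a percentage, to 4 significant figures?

89.84 %

t_tx = L/R = 69600/13000000000 = 5.35385e-06 s.
t_prop = 63.6/210000000 = 3.02857e-07 s; RTT = 6.05714e-07 s.
Cycle = t_tx + RTT = 5.95956e-06 s.
Utilization = t_tx / cycle = 5.35385e-06/5.95956e-06 = 89.84 %.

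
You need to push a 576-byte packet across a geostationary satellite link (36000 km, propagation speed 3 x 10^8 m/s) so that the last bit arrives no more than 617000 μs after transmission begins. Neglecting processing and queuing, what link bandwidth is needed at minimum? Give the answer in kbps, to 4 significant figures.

9.272 kbps

L = 4608 bits.
Propagation delay = 36000000 / 300000000 = 120000 μs.
Transmission budget = 617000 − 120000 = 497000 μs.
R ≥ L / t_tx = 4608 bits / 0.497 s = 9.272 kbps.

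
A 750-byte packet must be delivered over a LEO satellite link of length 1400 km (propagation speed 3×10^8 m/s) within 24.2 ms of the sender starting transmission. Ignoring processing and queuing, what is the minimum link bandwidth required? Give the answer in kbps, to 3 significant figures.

307 kbps

L = 6000 bits.
Propagation delay = 1400000 / 300000000 = 4.66667 ms.
Transmission budget = 24.2 − 4.66667 = 19.5333 ms.
R ≥ L / t_tx = 6000 bits / 0.0195333 s = 307 kbps.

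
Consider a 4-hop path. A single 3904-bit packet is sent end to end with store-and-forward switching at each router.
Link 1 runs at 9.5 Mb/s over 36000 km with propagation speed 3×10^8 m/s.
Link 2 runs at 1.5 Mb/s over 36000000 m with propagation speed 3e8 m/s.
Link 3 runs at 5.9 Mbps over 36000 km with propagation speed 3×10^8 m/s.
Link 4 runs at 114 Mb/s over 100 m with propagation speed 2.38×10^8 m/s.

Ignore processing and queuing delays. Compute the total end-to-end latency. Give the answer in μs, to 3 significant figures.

364000 μs

Transmission delays (L/R per hop): 410.947, 2602.67, 661.695, 34.2456 μs; sum = 3709.55 μs.
Propagation delays (d/s per hop): 120000, 120000, 120000, 0.420168 μs; sum = 360000 μs.
End-to-end = 364000 μs.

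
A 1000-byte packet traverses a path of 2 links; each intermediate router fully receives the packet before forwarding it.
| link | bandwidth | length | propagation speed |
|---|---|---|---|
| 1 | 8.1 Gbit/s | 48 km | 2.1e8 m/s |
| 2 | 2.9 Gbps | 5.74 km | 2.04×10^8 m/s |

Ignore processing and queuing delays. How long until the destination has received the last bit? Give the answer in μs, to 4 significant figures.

260.5 μs

L = 1000 × 8 = 8000 bits.
Transmission delays (L/R per hop): 0.987654, 2.75862 μs; sum = 3.74628 μs.
Propagation delays (d/s per hop): 228.571, 28.1373 μs; sum = 256.709 μs.
End-to-end = 260.5 μs.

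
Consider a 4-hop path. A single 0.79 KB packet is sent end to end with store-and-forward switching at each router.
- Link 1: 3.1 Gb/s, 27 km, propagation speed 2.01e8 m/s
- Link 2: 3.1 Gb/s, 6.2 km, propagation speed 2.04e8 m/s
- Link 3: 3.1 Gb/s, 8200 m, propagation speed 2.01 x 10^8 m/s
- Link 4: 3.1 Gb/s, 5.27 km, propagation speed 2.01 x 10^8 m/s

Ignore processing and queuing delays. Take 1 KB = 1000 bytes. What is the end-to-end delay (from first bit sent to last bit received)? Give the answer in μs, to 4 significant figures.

239.9 μs

L = 6320 bits.
Transmission delay per hop = L/R = 6320/3100000000 = 2.03871 μs; 4 hops → 8.15484 μs.
Propagation delays (d/s per hop): 134.328, 30.3922, 40.796, 26.2189 μs; sum = 231.735 μs.
End-to-end = 239.9 μs.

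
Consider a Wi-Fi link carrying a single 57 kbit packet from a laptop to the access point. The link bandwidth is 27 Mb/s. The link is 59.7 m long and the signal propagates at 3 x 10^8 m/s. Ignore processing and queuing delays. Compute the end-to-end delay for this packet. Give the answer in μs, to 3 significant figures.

2110 μs

L = 57000 bits.
Transmission delay = L/R = 57000 / 27000000 = 2111.11 μs.
Propagation delay = d/s = 59.7 m / 300000000 m/s = 0.199 μs.
Total = 2110 μs.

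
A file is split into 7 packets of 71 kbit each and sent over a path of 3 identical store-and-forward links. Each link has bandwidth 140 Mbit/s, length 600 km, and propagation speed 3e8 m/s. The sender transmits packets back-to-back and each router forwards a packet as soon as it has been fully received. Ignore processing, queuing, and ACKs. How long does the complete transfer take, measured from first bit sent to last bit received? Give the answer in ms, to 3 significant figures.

10.6 ms

Per-hop transmission t_tx = L/R = 71000/140000000 = 0.507143 ms.
Per-hop propagation t_prop = 600000/300000000 = 2 ms.
Pipeline fill: first packet needs 3·t_tx to clear all hops; remaining 6 packets each add one t_tx.
Total = (3+7-1)·t_tx + 3·t_prop = 9·0.507143 + 3·2 = 10.6 ms.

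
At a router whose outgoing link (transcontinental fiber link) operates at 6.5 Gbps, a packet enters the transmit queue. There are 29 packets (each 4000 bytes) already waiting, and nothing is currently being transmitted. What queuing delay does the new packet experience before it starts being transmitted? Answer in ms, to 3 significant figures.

Each queued packet: L/R = 32000/6500000000 = 0.00492308 ms.
29 queued → 0.142769 ms.
Queuing delay = 0.143 ms.

0.143 ms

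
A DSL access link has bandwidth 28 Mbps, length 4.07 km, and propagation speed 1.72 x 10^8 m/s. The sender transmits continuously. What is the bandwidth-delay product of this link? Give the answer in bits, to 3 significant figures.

663 bits

Propagation delay = 4070 / 172000000 = 2.36628e-05 s.
BDP = R × t_prop = 28000000 × 2.36628e-05 = 662.558 bits.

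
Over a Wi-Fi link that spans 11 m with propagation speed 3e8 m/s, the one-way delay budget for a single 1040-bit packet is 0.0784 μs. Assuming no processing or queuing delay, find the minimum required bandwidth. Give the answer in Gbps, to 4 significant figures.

Propagation delay = 11 / 300000000 = 0.0366667 μs.
Transmission budget = 0.0784 − 0.0366667 = 0.0417333 μs.
R ≥ L / t_tx = 1040 bits / 4.17333e-08 s = 24.92 Gbps.

24.92 Gbps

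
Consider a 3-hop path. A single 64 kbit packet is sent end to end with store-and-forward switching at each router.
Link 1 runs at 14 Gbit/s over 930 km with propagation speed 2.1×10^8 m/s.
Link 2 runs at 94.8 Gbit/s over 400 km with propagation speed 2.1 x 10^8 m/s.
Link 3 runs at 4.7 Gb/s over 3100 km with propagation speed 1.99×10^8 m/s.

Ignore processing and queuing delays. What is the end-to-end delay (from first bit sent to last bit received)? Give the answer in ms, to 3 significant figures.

21.9 ms

L = 64000 bits.
Transmission delays (L/R per hop): 0.00457143, 0.000675105, 0.013617 ms; sum = 0.0188636 ms.
Propagation delays (d/s per hop): 4.42857, 1.90476, 15.5779 ms; sum = 21.9112 ms.
End-to-end = 21.9 ms.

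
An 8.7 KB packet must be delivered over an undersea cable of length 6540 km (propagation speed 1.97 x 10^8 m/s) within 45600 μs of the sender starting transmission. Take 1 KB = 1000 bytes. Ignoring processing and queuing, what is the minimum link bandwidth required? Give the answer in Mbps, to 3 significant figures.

L = 69600 bits.
Propagation delay = 6540000 / 197000000 = 33198 μs.
Transmission budget = 45600 − 33198 = 12402 μs.
R ≥ L / t_tx = 69600 bits / 0.012402 s = 5.61 Mbps.

5.61 Mbps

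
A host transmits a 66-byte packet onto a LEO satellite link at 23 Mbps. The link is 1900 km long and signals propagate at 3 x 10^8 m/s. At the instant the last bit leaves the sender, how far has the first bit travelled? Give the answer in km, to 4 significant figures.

t_tx = L/R = 528/23000000 = 2.29565e-05 s.
Distance = s × t_tx = 300000000 × 2.29565e-05 = 6.887 km.

6.887 km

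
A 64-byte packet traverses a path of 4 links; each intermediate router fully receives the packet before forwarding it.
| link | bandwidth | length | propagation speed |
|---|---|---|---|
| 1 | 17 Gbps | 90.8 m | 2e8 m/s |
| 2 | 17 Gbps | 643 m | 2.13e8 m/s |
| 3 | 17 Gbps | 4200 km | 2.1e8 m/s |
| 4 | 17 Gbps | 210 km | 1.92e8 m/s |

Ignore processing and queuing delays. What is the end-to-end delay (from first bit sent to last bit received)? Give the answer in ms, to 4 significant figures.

L = 64 × 8 = 512 bits.
Transmission delay per hop = L/R = 512/17000000000 = 3.01176e-05 ms; 4 hops → 0.000120471 ms.
Propagation delays (d/s per hop): 0.000454, 0.00301878, 20, 1.09375 ms; sum = 21.0972 ms.
End-to-end = 21.10 ms.

21.10 ms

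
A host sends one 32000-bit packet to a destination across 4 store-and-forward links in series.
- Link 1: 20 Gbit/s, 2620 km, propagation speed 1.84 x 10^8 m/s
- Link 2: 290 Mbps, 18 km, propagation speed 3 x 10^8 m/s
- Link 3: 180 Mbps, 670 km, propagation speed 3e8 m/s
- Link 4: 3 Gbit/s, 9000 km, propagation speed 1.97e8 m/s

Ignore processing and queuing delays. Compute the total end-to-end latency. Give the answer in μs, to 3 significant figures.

62500 μs

Transmission delays (L/R per hop): 1.6, 110.345, 177.778, 10.6667 μs; sum = 300.389 μs.
Propagation delays (d/s per hop): 14239.1, 60, 2233.33, 45685.3 μs; sum = 62217.7 μs.
End-to-end = 62500 μs.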